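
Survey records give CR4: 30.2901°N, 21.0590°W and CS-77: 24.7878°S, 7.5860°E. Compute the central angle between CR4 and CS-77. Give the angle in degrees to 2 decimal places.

61.54°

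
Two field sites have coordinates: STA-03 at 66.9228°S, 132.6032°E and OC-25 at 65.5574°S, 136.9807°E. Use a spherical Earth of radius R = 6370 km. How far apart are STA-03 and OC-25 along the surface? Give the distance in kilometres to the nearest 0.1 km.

247.9 km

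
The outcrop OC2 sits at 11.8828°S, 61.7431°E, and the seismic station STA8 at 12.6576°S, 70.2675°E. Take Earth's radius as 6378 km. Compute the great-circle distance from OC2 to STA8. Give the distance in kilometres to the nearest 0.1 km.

Δφ = -0.7748°,  Δλ = 8.5244°
a = sin²(Δφ/2) + cos φ₁ cos φ₂ sin²(Δλ/2) = 0.005320
c = 2·arcsin(√a) = 0.146000 rad = 8.3652°
d = R·c = 6378 × 0.146000 = 931.2 km

931.2 km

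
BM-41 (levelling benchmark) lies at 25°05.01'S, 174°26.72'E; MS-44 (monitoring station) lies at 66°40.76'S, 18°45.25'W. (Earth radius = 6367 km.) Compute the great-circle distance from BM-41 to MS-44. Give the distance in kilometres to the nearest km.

9745 km

BM-41: φ = -25.08350°, λ = +174.44533°
MS-44: φ = -66.67933°, λ = -18.75417°
Δφ = -41.5958°,  Δλ = 166.8005°
a = sin²(Δφ/2) + cos φ₁ cos φ₂ sin²(Δλ/2) = 0.479883
c = 2·arcsin(√a) = 1.530551 rad = 87.6941°
d = R·c = 6367 × 1.530551 = 9745.0 km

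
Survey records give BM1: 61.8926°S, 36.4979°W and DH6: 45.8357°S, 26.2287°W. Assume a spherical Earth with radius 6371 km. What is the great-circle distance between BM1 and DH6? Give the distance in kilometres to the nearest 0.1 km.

1902.8 km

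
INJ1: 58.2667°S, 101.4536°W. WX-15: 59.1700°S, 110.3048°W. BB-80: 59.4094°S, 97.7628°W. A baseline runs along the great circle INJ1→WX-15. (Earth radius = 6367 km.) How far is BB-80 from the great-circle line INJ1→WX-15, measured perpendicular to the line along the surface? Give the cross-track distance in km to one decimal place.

δ₁₃ = central angle INJ1→BB-80 = 0.038836 rad  (haversine)
θ₁₃ = bearing INJ1→BB-80 = 122.463°,  θ₁₂ = bearing INJ1→WX-15 = 255.118°
dₓₜ = R·arcsin(sin δ₁₃ · sin(θ₁₃ − θ₁₂)) = 6367·arcsin(0.03883·sin(-132.655°)) = -181.832 km
|dₓₜ| = 181.832 km

181.8 km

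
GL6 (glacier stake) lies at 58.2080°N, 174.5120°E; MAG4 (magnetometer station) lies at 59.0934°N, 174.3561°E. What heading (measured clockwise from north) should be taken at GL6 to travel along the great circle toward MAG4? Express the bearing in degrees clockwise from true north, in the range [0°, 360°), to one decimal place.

354.8°

Δλ = -0.1559°
y = sin Δλ · cos φ₂ = -0.001398
x = cos φ₁ sin φ₂ − sin φ₁ cos φ₂ cos Δλ = 0.015454
θ = atan2(y, x) = -5.1675° → 354.8325° (mod 360°)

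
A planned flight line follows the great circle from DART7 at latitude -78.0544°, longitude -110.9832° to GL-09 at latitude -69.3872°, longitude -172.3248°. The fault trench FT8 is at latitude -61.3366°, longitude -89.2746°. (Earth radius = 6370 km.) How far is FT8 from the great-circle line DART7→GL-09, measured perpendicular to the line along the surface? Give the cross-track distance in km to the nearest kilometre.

1524 km

δ₁₃ = central angle DART7→FT8 = 0.315337 rad  (haversine)
θ₁₃ = bearing DART7→FT8 = 34.895°,  θ₁₂ = bearing DART7→GL-09 = 264.720°
dₓₜ = R·arcsin(sin δ₁₃ · sin(θ₁₃ − θ₁₂)) = 6370·arcsin(0.31014·sin(-229.825°)) = 1523.991 km
|dₓₜ| = 1523.991 km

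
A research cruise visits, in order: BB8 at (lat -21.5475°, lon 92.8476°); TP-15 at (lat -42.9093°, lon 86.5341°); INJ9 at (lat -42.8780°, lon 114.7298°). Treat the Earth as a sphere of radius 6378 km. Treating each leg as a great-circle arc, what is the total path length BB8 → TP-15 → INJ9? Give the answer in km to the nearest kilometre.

BB8→TP-15: c = 0.384017 rad, d = 2449.26 km
TP-15→INJ9: c = 0.358823 rad, d = 2288.57 km
Total = 2449.26 + 2288.57 = 4737.83 km

4738 km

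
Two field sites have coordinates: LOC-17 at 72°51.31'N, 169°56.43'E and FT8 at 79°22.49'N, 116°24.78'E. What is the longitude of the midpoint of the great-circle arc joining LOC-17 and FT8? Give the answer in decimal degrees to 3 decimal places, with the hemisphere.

149.805°E

LOC-17: φ = +72.85517°, λ = +169.94050°
FT8: φ = +79.37483°, λ = +116.41300°
Bx = cos φ₂ cos Δλ = 0.109604,  By = cos φ₂ sin Δλ = -0.148270
φₘ = atan2(sin φ₁ + sin φ₂, √((cos φ₁ + Bx)² + By²)) = 77.47239°
λₘ = λ₁ + atan2(By, cos φ₁ + Bx) = 149.80506°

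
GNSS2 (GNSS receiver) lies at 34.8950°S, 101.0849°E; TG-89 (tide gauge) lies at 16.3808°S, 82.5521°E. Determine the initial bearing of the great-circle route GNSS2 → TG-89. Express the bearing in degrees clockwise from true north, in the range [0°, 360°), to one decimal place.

313.5°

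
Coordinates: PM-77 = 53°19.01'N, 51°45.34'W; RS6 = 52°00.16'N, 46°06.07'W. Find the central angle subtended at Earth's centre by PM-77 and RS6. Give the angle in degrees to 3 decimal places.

3.672°

PM-77: φ = +53.31683°, λ = -51.75567°
RS6: φ = +52.00267°, λ = -46.10117°
Δφ = -1.3142°,  Δλ = 5.6545°
a = sin²(Δφ/2) + cos φ₁ cos φ₂ sin²(Δλ/2) = 0.001026
c = 2·arcsin(√a) = 0.064082 rad = 3.6716°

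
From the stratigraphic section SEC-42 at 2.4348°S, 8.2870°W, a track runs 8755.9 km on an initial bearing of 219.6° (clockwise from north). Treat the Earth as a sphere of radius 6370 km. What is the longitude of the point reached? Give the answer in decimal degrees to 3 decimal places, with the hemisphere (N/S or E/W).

δ = d/R = 8755.9/6370 = 1.374553 rad
φ₂ = arcsin(sin φ₁ cos δ + cos φ₁ sin δ cos θ)
   = arcsin(-0.04248·0.19499 + 0.99910·0.98081·-0.77051) = -49.75822°
λ₂ = λ₁ + atan2(sin θ sin δ cos φ₁, cos δ − sin φ₁ sin φ₂) = -83.69937°

83.699°W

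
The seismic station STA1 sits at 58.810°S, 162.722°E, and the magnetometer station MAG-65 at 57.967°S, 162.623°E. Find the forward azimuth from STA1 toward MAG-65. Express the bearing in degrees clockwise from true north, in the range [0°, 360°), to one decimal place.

356.4°

Δλ = -0.0990°
y = sin Δλ · cos φ₂ = -0.000916
x = cos φ₁ sin φ₂ − sin φ₁ cos φ₂ cos Δλ = 0.014712
θ = atan2(y, x) = -3.5646° → 356.4354° (mod 360°)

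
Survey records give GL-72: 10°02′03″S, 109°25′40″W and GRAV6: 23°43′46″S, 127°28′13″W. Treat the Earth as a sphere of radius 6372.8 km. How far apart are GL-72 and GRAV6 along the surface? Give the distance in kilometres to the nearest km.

GL-72: φ = -10.03417°, λ = -109.42778°
GRAV6: φ = -23.72944°, λ = -127.47028°
Δφ = -13.6953°,  Δλ = -18.0425°
a = sin²(Δφ/2) + cos φ₁ cos φ₂ sin²(Δλ/2) = 0.036379
c = 2·arcsin(√a) = 0.383818 rad = 21.9912°
d = R·c = 6372.8 × 0.383818 = 2446.0 km

2446 km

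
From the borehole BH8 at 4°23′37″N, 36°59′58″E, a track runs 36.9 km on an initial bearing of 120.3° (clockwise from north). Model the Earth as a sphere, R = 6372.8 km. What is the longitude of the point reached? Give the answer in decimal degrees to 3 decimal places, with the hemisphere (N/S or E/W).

37.287°E

BH8: φ = +4.39361°, λ = +36.99944°
δ = d/R = 36.9/6372.8 = 0.005790 rad
φ₂ = arcsin(sin φ₁ cos δ + cos φ₁ sin δ cos θ)
   = arcsin(0.07661·0.99998 + 0.99706·0.00579·-0.50453) = 4.22618°
λ₂ = λ₁ + atan2(sin θ sin δ cos φ₁, cos δ − sin φ₁ sin φ₂) = 37.28666°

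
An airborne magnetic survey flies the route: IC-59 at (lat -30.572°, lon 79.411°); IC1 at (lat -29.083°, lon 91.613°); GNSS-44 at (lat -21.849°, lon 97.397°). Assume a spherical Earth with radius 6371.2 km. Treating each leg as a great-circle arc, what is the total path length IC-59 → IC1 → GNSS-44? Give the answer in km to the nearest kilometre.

2180 km

IC-59→IC1: c = 0.186476 rad, d = 1188.07 km
IC1→GNSS-44: c = 0.155653 rad, d = 991.70 km
Total = 1188.07 + 991.70 = 2179.77 km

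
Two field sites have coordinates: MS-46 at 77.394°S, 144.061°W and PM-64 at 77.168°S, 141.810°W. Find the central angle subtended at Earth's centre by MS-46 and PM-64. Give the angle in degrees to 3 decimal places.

Δφ = 0.2260°,  Δλ = 2.2510°
a = sin²(Δφ/2) + cos φ₁ cos φ₂ sin²(Δλ/2) = 0.000023
c = 2·arcsin(√a) = 0.009506 rad = 0.5447°

0.545°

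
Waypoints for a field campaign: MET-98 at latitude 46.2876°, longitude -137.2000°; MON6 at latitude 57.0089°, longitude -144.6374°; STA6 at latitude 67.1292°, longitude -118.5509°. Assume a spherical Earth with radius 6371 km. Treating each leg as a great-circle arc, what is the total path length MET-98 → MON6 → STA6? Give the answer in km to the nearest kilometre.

MET-98→MON6: c = 0.203437 rad, d = 1296.09 km
MON6→STA6: c = 0.273309 rad, d = 1741.25 km
Total = 1296.09 + 1741.25 = 3037.35 km

3037 km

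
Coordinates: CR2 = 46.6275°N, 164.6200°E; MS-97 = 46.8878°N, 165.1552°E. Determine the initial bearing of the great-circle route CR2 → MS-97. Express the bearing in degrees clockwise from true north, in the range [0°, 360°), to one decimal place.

Δλ = 0.5352°
y = sin Δλ · cos φ₂ = 0.006384
x = cos φ₁ sin φ₂ − sin φ₁ cos φ₂ cos Δλ = 0.004565
θ = atan2(y, x) = 54.4333° → 54.4333° (mod 360°)

54.4°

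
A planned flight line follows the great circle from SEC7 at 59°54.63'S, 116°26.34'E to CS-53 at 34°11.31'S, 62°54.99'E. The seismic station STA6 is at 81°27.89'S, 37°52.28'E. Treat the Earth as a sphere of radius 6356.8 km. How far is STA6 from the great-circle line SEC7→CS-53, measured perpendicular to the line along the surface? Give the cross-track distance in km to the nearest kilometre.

3259 km

SEC7: φ = -59.91050°, λ = +116.43900°
CS-53: φ = -34.18850°, λ = +62.91650°
STA6: φ = -81.46483°, λ = +37.87133°
δ₁₃ = central angle SEC7→STA6 = 0.514763 rad  (haversine)
θ₁₃ = bearing SEC7→STA6 = 197.186°,  θ₁₂ = bearing SEC7→CS-53 = 282.198°
dₓₜ = R·arcsin(sin δ₁₃ · sin(θ₁₃ − θ₁₂)) = 6356.8·arcsin(0.49233·sin(-85.012°)) = -3258.638 km
|dₓₜ| = 3258.638 km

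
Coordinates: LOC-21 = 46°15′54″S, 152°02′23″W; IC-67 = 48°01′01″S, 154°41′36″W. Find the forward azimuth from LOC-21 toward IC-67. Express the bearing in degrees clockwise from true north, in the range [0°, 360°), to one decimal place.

LOC-21: φ = -46.26500°, λ = -152.03972°
IC-67: φ = -48.01694°, λ = -154.69333°
Δλ = -2.6536°
y = sin Δλ · cos φ₂ = -0.030969
x = cos φ₁ sin φ₂ − sin φ₁ cos φ₂ cos Δλ = -0.031091
θ = atan2(y, x) = -135.1123° → 224.8877° (mod 360°)

224.9°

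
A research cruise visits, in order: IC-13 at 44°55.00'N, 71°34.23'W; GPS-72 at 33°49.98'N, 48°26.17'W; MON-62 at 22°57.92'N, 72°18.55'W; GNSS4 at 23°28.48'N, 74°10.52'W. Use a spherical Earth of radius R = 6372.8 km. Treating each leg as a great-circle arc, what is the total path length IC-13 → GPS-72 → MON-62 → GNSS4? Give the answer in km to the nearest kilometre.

5147 km

IC-13: φ = +44.91667°, λ = -71.57050°
GPS-72: φ = +33.83300°, λ = -48.43617°
MON-62: φ = +22.96533°, λ = -72.30917°
GNSS4: φ = +23.47467°, λ = -74.17533°
IC-13→GPS-72: c = 0.365217 rad, d = 2327.45 km
GPS-72→MON-62: c = 0.411229 rad, d = 2620.68 km
MON-62→GNSS4: c = 0.031224 rad, d = 198.99 km
Total = 2327.45 + 2620.68 + 198.99 = 5147.12 km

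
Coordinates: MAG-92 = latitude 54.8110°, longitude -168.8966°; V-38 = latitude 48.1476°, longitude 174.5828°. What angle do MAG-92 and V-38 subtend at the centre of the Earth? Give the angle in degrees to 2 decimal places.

12.21°

Δφ = -6.6634°,  Δλ = -16.5206°
a = sin²(Δφ/2) + cos φ₁ cos φ₂ sin²(Δλ/2) = 0.011314
c = 2·arcsin(√a) = 0.213138 rad = 12.2119°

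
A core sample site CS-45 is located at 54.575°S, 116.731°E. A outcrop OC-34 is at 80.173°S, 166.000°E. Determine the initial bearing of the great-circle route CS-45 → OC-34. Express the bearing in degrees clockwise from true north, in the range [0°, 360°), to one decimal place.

164.9°

Δλ = 49.2690°
y = sin Δλ · cos φ₂ = 0.129333
x = cos φ₁ sin φ₂ − sin φ₁ cos φ₂ cos Δλ = -0.480383
θ = atan2(y, x) = 164.9315° → 164.9315° (mod 360°)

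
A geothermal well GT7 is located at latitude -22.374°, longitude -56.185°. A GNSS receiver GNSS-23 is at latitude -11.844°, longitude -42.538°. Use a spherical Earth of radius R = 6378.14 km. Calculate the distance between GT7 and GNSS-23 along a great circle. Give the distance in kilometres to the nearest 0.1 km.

1863.8 km

Δφ = 10.5300°,  Δλ = 13.6470°
a = sin²(Δφ/2) + cos φ₁ cos φ₂ sin²(Δλ/2) = 0.021196
c = 2·arcsin(√a) = 0.292214 rad = 16.7427°
d = R·c = 6378.14 × 0.292214 = 1863.8 km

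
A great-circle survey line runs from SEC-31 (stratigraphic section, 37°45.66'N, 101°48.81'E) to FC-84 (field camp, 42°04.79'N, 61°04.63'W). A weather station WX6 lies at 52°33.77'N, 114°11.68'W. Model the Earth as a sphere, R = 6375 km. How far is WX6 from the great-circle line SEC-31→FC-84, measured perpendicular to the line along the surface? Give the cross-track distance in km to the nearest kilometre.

3741 km

SEC-31: φ = +37.76100°, λ = +101.81350°
FC-84: φ = +42.07983°, λ = -61.07717°
WX6: φ = +52.56283°, λ = -114.19467°
δ₁₃ = central angle SEC-31→WX6 = 1.473166 rad  (haversine)
θ₁₃ = bearing SEC-31→WX6 = 21.044°,  θ₁₂ = bearing SEC-31→FC-84 = 347.240°
dₓₜ = R·arcsin(sin δ₁₃ · sin(θ₁₃ − θ₁₂)) = 6375·arcsin(0.99524·sin(-326.196°)) = 3740.927 km
|dₓₜ| = 3740.927 km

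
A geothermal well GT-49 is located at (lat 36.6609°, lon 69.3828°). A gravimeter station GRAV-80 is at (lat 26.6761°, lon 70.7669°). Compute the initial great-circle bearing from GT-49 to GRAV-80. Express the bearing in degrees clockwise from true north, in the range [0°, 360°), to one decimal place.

172.9°

Δλ = 1.3841°
y = sin Δλ · cos φ₂ = 0.021584
x = cos φ₁ sin φ₂ − sin φ₁ cos φ₂ cos Δλ = -0.173231
θ = atan2(y, x) = 172.8979° → 172.8979° (mod 360°)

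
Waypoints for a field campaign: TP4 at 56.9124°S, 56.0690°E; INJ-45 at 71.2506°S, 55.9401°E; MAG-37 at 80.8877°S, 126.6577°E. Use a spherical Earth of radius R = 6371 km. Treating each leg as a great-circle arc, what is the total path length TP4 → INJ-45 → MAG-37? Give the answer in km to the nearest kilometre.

3581 km

TP4→INJ-45: c = 0.250251 rad, d = 1594.35 km
INJ-45→MAG-37: c = 0.311767 rad, d = 1986.27 km
Total = 1594.35 + 1986.27 = 3580.61 km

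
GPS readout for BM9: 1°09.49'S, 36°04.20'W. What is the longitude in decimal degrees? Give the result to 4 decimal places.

36.0700°W

36° + 4.20′/60 = 36 + 0.07000 = 36.0700°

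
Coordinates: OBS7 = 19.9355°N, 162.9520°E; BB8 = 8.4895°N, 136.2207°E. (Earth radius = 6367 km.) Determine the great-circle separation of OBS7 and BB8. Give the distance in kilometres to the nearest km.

Δφ = -11.4460°,  Δλ = -26.7313°
a = sin²(Δφ/2) + cos φ₁ cos φ₂ sin²(Δλ/2) = 0.059628
c = 2·arcsin(√a) = 0.493367 rad = 28.2679°
d = R·c = 6367 × 0.493367 = 3141.3 km

3141 km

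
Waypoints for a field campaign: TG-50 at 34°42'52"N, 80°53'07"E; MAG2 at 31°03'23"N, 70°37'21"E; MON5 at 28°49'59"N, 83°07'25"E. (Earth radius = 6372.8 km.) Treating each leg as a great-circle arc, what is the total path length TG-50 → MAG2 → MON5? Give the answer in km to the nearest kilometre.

2270 km

TG-50: φ = +34.71444°, λ = +80.88528°
MAG2: φ = +31.05639°, λ = +70.62250°
MON5: φ = +28.83306°, λ = +83.12361°
TG-50→MAG2: c = 0.163298 rad, d = 1040.67 km
MAG2→MON5: c = 0.192886 rad, d = 1229.22 km
Total = 1040.67 + 1229.22 = 2269.89 km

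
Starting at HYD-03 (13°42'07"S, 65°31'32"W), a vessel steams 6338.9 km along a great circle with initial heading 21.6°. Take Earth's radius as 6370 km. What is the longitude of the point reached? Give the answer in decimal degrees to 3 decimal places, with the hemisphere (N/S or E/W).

HYD-03: φ = -13.70194°, λ = -65.52556°
δ = d/R = 6338.9/6370 = 0.995118 rad
φ₂ = arcsin(sin φ₁ cos δ + cos φ₁ sin δ cos θ)
   = arcsin(-0.23687·0.54440 + 0.97154·0.83882·0.92978) = 38.95934°
λ₂ = λ₁ + atan2(sin θ sin δ cos φ₁, cos δ − sin φ₁ sin φ₂) = -42.12779°

42.128°W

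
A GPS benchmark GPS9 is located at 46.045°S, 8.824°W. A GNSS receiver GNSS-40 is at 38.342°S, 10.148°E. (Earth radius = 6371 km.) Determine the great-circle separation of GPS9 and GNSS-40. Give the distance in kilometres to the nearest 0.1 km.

1775.8 km

Δφ = 7.7030°,  Δλ = 18.9720°
a = sin²(Δφ/2) + cos φ₁ cos φ₂ sin²(Δλ/2) = 0.019298
c = 2·arcsin(√a) = 0.278738 rad = 15.9705°
d = R·c = 6371 × 0.278738 = 1775.8 km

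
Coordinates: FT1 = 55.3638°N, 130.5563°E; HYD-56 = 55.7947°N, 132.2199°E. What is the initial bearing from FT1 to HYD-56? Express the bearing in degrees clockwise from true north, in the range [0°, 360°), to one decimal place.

Δλ = 1.6636°
y = sin Δλ · cos φ₂ = 0.016320
x = cos φ₁ sin φ₂ − sin φ₁ cos φ₂ cos Δλ = 0.007716
θ = atan2(y, x) = 64.6972° → 64.6972° (mod 360°)

64.7°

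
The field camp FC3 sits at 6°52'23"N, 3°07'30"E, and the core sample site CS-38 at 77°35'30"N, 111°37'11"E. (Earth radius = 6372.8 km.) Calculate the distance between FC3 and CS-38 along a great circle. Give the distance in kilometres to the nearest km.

9697 km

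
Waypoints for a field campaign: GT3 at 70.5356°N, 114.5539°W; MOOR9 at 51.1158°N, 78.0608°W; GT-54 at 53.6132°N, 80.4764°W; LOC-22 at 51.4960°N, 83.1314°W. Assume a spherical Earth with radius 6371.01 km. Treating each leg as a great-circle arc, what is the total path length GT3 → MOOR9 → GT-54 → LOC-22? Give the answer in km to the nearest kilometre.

3461 km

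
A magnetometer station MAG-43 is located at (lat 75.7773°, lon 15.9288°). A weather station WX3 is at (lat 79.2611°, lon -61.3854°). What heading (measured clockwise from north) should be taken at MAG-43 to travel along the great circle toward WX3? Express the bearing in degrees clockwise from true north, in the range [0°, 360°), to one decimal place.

Δλ = -77.3142°
y = sin Δλ · cos φ₂ = -0.181785
x = cos φ₁ sin φ₂ − sin φ₁ cos φ₂ cos Δλ = 0.201723
θ = atan2(y, x) = -42.0240° → 317.9760° (mod 360°)

318.0°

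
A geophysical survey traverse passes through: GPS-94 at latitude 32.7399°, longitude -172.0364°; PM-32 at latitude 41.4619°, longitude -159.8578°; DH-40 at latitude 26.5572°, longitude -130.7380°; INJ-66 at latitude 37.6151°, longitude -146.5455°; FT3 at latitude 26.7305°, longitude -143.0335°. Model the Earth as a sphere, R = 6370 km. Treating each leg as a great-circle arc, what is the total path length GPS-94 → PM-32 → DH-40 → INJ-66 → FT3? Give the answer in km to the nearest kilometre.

7760 km

GPS-94→PM-32: c = 0.227427 rad, d = 1448.71 km
PM-32→DH-40: c = 0.491495 rad, d = 3130.82 km
DH-40→INJ-66: c = 0.302354 rad, d = 1926.00 km
INJ-66→FT3: c = 0.196884 rad, d = 1254.15 km
Total = 1448.71 + 3130.82 + 1926.00 + 1254.15 = 7759.68 km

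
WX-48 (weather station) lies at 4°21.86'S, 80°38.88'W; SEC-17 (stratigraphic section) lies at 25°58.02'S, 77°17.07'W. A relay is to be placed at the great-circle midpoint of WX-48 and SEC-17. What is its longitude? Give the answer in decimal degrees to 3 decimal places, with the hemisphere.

79.053°W

WX-48: φ = -4.36433°, λ = -80.64800°
SEC-17: φ = -25.96700°, λ = -77.28450°
Bx = cos φ₂ cos Δλ = 0.897498,  By = cos φ₂ sin Δλ = 0.052747
φₘ = atan2(sin φ₁ + sin φ₂, √((cos φ₁ + Bx)² + By²)) = -15.17188°
λₘ = λ₁ + atan2(By, cos φ₁ + Bx) = -79.05324°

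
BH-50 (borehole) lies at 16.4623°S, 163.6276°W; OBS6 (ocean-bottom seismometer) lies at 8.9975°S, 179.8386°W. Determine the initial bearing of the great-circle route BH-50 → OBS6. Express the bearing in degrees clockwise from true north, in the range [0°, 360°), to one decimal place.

293.3°

Δλ = -16.2110°
y = sin Δλ · cos φ₂ = -0.275740
x = cos φ₁ sin φ₂ − sin φ₁ cos φ₂ cos Δλ = 0.118788
θ = atan2(y, x) = -66.6937° → 293.3063° (mod 360°)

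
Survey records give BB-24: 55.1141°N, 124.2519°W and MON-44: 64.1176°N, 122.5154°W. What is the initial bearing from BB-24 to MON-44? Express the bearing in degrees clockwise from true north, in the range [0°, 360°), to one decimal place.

4.8°

Δλ = 1.7365°
y = sin Δλ · cos φ₂ = 0.013228
x = cos φ₁ sin φ₂ − sin φ₁ cos φ₂ cos Δλ = 0.156659
θ = atan2(y, x) = 4.8265° → 4.8265° (mod 360°)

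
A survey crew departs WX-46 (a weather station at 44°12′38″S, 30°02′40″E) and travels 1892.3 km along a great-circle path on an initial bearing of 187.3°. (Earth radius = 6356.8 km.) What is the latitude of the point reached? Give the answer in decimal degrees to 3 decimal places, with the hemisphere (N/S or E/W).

61.064°S

WX-46: φ = -44.21056°, λ = +30.04444°
δ = d/R = 1892.3/6356.8 = 0.297681 rad
φ₂ = arcsin(sin φ₁ cos δ + cos φ₁ sin δ cos θ)
   = arcsin(-0.69730·0.95602 + 0.71678·0.29330·-0.99189) = -61.06399°
λ₂ = λ₁ + atan2(sin θ sin δ cos φ₁, cos δ − sin φ₁ sin φ₂) = 25.62670°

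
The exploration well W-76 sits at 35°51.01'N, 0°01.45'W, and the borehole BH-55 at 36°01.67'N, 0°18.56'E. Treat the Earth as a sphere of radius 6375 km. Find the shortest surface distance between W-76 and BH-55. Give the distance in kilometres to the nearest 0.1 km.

36.0 km

W-76: φ = +35.85017°, λ = -0.02417°
BH-55: φ = +36.02783°, λ = +0.30933°
Δφ = 0.1777°,  Δλ = 0.3335°
a = sin²(Δφ/2) + cos φ₁ cos φ₂ sin²(Δλ/2) = 0.000008
c = 2·arcsin(√a) = 0.005641 rad = 0.3232°
d = R·c = 6375 × 0.005641 = 36.0 km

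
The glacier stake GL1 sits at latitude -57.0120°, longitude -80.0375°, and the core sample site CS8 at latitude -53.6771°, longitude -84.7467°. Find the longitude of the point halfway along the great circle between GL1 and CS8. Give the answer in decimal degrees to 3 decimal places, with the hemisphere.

Bx = cos φ₂ cos Δλ = 0.590336,  By = cos φ₂ sin Δλ = -0.048630
φₘ = atan2(sin φ₁ + sin φ₂, √((cos φ₁ + Bx)² + By²)) = -55.36714°
λₘ = λ₁ + atan2(By, cos φ₁ + Bx) = -82.49131°

82.491°W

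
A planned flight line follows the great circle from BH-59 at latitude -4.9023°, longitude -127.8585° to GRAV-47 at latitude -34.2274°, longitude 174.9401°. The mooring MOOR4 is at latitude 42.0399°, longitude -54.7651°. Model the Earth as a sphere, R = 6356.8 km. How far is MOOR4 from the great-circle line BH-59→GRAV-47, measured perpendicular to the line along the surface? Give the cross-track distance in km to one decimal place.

δ₁₃ = central angle BH-59→MOOR4 = 1.412168 rad  (haversine)
θ₁₃ = bearing BH-59→MOOR4 = 46.023°,  θ₁₂ = bearing BH-59→GRAV-47 = 233.083°
dₓₜ = R·arcsin(sin δ₁₃ · sin(θ₁₃ − θ₁₂)) = 6356.8·arcsin(0.98744·sin(-187.060°)) = 773.417 km
|dₓₜ| = 773.417 km

773.4 km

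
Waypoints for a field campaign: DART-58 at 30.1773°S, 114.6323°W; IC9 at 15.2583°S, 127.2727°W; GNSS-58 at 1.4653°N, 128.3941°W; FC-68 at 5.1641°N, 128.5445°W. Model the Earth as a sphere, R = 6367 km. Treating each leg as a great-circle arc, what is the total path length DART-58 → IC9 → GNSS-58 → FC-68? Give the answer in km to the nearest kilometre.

4374 km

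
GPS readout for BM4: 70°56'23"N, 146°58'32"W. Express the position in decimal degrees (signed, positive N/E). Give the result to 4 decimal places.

lat: 70.9397° N → +70.9397°
lon: 146.9756° W → -146.9756°

+70.9397°, -146.9756°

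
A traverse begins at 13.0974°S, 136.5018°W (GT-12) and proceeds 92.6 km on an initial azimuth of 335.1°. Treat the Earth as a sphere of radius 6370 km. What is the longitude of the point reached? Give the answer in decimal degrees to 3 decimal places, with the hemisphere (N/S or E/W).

136.861°W

δ = d/R = 92.6/6370 = 0.014537 rad
φ₂ = arcsin(sin φ₁ cos δ + cos φ₁ sin δ cos θ)
   = arcsin(-0.22661·0.99989 + 0.97399·0.01454·0.90704) = -12.34168°
λ₂ = λ₁ + atan2(sin θ sin δ cos φ₁, cos δ − sin φ₁ sin φ₂) = -136.86077°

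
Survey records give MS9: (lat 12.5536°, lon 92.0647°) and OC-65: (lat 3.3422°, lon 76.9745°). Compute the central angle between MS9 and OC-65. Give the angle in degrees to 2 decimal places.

17.54°

Δφ = -9.2114°,  Δλ = -15.0902°
a = sin²(Δφ/2) + cos φ₁ cos φ₂ sin²(Δλ/2) = 0.023248
c = 2·arcsin(√a) = 0.306143 rad = 17.5407°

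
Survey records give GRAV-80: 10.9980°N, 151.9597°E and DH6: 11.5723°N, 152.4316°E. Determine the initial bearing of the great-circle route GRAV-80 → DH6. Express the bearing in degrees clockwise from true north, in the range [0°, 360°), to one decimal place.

Δλ = 0.4719°
y = sin Δλ · cos φ₂ = 0.008069
x = cos φ₁ sin φ₂ − sin φ₁ cos φ₂ cos Δλ = 0.010030
θ = atan2(y, x) = 38.8163° → 38.8163° (mod 360°)

38.8°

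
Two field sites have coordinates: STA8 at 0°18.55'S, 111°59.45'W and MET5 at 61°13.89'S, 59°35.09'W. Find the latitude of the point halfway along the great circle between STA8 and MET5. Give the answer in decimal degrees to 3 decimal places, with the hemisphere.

STA8: φ = -0.30917°, λ = -111.99083°
MET5: φ = -61.23150°, λ = -59.58483°
Bx = cos φ₂ cos Δλ = 0.293606,  By = cos φ₂ sin Δλ = 0.381337
φₘ = atan2(sin φ₁ + sin φ₂, √((cos φ₁ + Bx)² + By²)) = -33.18364°
λₘ = λ₁ + atan2(By, cos φ₁ + Bx) = -95.56586°

33.184°S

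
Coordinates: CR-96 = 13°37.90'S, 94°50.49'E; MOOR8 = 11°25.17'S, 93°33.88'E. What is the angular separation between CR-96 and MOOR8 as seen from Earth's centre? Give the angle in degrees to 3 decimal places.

2.539°

CR-96: φ = -13.63167°, λ = +94.84150°
MOOR8: φ = -11.41950°, λ = +93.56467°
Δφ = 2.2122°,  Δλ = -1.2768°
a = sin²(Δφ/2) + cos φ₁ cos φ₂ sin²(Δλ/2) = 0.000491
c = 2·arcsin(√a) = 0.044316 rad = 2.5391°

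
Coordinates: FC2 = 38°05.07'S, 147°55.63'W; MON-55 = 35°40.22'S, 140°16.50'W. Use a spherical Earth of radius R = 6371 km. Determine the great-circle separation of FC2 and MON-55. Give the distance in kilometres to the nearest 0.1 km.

731.4 km

FC2: φ = -38.08450°, λ = -147.92717°
MON-55: φ = -35.67033°, λ = -140.27500°
Δφ = 2.4142°,  Δλ = 7.6522°
a = sin²(Δφ/2) + cos φ₁ cos φ₂ sin²(Δλ/2) = 0.003291
c = 2·arcsin(√a) = 0.114796 rad = 6.5773°
d = R·c = 6371 × 0.114796 = 731.4 km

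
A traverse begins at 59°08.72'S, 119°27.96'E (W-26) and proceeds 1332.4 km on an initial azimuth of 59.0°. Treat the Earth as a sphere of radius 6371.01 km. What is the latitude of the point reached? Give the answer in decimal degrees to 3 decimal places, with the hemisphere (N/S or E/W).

51.714°S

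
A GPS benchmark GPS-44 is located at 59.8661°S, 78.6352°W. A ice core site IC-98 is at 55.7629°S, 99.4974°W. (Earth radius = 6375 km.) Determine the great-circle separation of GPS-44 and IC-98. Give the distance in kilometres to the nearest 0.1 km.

Δφ = 4.1032°,  Δλ = -20.8622°
a = sin²(Δφ/2) + cos φ₁ cos φ₂ sin²(Δλ/2) = 0.010540
c = 2·arcsin(√a) = 0.205694 rad = 11.7854°
d = R·c = 6375 × 0.205694 = 1311.3 km

1311.3 km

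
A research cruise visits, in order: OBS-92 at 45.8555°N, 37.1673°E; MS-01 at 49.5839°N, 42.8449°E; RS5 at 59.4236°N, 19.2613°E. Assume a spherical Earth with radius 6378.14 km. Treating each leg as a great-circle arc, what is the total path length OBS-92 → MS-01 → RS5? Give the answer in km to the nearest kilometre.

OBS-92→MS-01: c = 0.093110 rad, d = 593.87 km
MS-01→RS5: c = 0.291743 rad, d = 1860.78 km
Total = 593.87 + 1860.78 = 2454.65 km

2455 km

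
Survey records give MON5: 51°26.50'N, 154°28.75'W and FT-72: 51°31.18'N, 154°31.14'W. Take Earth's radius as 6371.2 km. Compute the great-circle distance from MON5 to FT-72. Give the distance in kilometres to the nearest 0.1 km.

MON5: φ = +51.44167°, λ = -154.47917°
FT-72: φ = +51.51967°, λ = -154.51900°
Δφ = 0.0780°,  Δλ = -0.0398°
a = sin²(Δφ/2) + cos φ₁ cos φ₂ sin²(Δλ/2) = 0.000001
c = 2·arcsin(√a) = 0.001429 rad = 0.0818°
d = R·c = 6371.2 × 0.001429 = 9.1 km

9.1 km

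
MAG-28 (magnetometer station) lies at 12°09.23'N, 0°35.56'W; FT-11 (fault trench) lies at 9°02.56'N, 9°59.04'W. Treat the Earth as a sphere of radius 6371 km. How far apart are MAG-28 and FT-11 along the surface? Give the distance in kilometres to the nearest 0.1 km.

1083.0 km

MAG-28: φ = +12.15383°, λ = -0.59267°
FT-11: φ = +9.04267°, λ = -9.98400°
Δφ = -3.1112°,  Δλ = -9.3913°
a = sin²(Δφ/2) + cos φ₁ cos φ₂ sin²(Δλ/2) = 0.007207
c = 2·arcsin(√a) = 0.169991 rad = 9.7398°
d = R·c = 6371 × 0.169991 = 1083.0 km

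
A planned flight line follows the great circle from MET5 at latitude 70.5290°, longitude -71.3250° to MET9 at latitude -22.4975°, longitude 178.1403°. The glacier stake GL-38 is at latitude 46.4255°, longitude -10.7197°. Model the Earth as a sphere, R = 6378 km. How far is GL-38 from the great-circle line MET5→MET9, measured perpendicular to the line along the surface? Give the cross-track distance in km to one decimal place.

287.9 km

δ₁₃ = central angle MET5→GL-38 = 0.650437 rad  (haversine)
θ₁₃ = bearing MET5→GL-38 = 97.352°,  θ₁₂ = bearing MET5→MET9 = 281.625°
dₓₜ = R·arcsin(sin δ₁₃ · sin(θ₁₃ − θ₁₂)) = 6378·arcsin(0.60553·sin(-184.274°)) = 287.907 km
|dₓₜ| = 287.907 km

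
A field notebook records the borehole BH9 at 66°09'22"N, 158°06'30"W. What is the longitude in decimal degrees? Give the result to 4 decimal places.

158° + 6′/60 + 30″/3600 = 158 + 0.10000 + 0.00833 = 158.1083°

158.1083°W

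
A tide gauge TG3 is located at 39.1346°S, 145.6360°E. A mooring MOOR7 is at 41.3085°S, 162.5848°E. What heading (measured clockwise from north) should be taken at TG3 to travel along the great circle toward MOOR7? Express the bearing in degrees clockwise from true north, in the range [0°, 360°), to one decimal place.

105.0°

Δλ = 16.9488°
y = sin Δλ · cos φ₂ = 0.218978
x = cos φ₁ sin φ₂ − sin φ₁ cos φ₂ cos Δλ = -0.058525
θ = atan2(y, x) = 104.9633° → 104.9633° (mod 360°)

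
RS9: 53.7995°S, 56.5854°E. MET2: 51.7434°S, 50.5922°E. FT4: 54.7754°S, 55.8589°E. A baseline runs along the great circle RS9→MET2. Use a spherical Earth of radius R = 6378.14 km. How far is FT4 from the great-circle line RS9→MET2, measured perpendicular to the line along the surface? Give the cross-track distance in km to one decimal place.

δ₁₃ = central angle RS9→FT4 = 0.018571 rad  (haversine)
θ₁₃ = bearing RS9→FT4 = 203.193°,  θ₁₂ = bearing RS9→MET2 = 297.145°
dₓₜ = R·arcsin(sin δ₁₃ · sin(θ₁₃ − θ₁₂)) = 6378.14·arcsin(0.01857·sin(-93.952°)) = -118.167 km
|dₓₜ| = 118.167 km

118.2 km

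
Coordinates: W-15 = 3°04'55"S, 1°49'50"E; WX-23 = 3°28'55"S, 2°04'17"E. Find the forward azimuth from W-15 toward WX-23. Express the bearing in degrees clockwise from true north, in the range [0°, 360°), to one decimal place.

W-15: φ = -3.08194°, λ = +1.83056°
WX-23: φ = -3.48194°, λ = +2.07139°
Δλ = 0.2408°
y = sin Δλ · cos φ₂ = 0.004196
x = cos φ₁ sin φ₂ − sin φ₁ cos φ₂ cos Δλ = -0.006982
θ = atan2(y, x) = 148.9969° → 148.9969° (mod 360°)

149.0°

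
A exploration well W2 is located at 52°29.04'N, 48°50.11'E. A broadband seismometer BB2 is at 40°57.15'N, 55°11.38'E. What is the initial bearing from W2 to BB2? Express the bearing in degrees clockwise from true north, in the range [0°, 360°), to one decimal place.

156.9°

W2: φ = +52.48400°, λ = +48.83517°
BB2: φ = +40.95250°, λ = +55.18967°
Δλ = 6.3545°
y = sin Δλ · cos φ₂ = 0.083591
x = cos φ₁ sin φ₂ − sin φ₁ cos φ₂ cos Δλ = -0.196226
θ = atan2(y, x) = 156.9263° → 156.9263° (mod 360°)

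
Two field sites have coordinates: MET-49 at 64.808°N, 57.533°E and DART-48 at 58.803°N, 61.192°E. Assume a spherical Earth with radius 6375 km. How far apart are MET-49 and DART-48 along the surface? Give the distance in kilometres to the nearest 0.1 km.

695.0 km

Δφ = -6.0050°,  Δλ = 3.6590°
a = sin²(Δφ/2) + cos φ₁ cos φ₂ sin²(Δλ/2) = 0.002968
c = 2·arcsin(√a) = 0.109019 rad = 6.2463°
d = R·c = 6375 × 0.109019 = 695.0 km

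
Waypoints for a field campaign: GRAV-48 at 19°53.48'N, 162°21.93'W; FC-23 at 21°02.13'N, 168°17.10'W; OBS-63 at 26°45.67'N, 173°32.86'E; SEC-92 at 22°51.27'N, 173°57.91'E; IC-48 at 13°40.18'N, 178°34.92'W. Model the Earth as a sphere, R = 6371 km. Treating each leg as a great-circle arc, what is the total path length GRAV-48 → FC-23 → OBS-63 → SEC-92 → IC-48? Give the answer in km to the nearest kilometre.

GRAV-48: φ = +19.89133°, λ = -162.36550°
FC-23: φ = +21.03550°, λ = -168.28500°
OBS-63: φ = +26.76117°, λ = +173.54767°
SEC-92: φ = +22.85450°, λ = +173.96517°
IC-48: φ = +13.66967°, λ = -178.58200°
GRAV-48→FC-23: c = 0.098826 rad, d = 629.62 km
FC-23→OBS-63: c = 0.306264 rad, d = 1951.21 km
OBS-63→SEC-92: c = 0.068504 rad, d = 436.44 km
SEC-92→IC-48: c = 0.202264 rad, d = 1288.62 km
Total = 629.62 + 1951.21 + 436.44 + 1288.62 = 4305.89 km

4306 km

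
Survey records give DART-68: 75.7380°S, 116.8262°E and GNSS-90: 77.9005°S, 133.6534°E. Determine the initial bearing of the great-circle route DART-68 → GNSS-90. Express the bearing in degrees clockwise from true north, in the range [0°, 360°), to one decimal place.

Δλ = 16.8272°
y = sin Δλ · cos φ₂ = 0.060679
x = cos φ₁ sin φ₂ − sin φ₁ cos φ₂ cos Δλ = -0.046432
θ = atan2(y, x) = 127.4235° → 127.4235° (mod 360°)

127.4°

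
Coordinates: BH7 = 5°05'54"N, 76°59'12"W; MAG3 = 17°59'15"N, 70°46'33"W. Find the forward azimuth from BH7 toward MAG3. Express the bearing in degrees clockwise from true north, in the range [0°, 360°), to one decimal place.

BH7: φ = +5.09833°, λ = -76.98667°
MAG3: φ = +17.98750°, λ = -70.77583°
Δλ = 6.2108°
y = sin Δλ · cos φ₂ = 0.102900
x = cos φ₁ sin φ₂ − sin φ₁ cos φ₂ cos Δλ = 0.223562
θ = atan2(y, x) = 24.7153° → 24.7153° (mod 360°)

24.7°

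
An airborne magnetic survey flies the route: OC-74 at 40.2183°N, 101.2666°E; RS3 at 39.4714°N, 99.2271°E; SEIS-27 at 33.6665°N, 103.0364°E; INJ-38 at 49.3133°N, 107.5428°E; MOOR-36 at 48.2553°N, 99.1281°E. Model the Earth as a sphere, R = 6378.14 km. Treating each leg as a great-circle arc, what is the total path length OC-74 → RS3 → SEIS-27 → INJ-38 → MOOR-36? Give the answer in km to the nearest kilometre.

OC-74→RS3: c = 0.030279 rad, d = 193.12 km
RS3→SEIS-27: c = 0.114495 rad, d = 730.26 km
SEIS-27→INJ-38: c = 0.279240 rad, d = 1781.03 km
INJ-38→MOOR-36: c = 0.098459 rad, d = 627.99 km
Total = 193.12 + 730.26 + 1781.03 + 627.99 = 3332.40 km

3332 km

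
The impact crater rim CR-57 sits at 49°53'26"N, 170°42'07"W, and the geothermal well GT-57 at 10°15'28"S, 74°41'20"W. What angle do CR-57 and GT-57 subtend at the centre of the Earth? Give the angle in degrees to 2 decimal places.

CR-57: φ = +49.89056°, λ = -170.70194°
GT-57: φ = -10.25778°, λ = -74.68889°
Δφ = -60.1483°,  Δλ = 96.0131°
a = sin²(Δφ/2) + cos φ₁ cos φ₂ sin²(Δλ/2) = 0.601303
c = 2·arcsin(√a) = 1.774815 rad = 101.6894°

101.69°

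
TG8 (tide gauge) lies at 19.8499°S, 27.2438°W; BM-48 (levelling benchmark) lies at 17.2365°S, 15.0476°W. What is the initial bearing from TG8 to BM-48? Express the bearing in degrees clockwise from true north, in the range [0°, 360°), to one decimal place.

79.3°

Δλ = 12.1962°
y = sin Δλ · cos φ₂ = 0.201772
x = cos φ₁ sin φ₂ − sin φ₁ cos φ₂ cos Δλ = 0.038277
θ = atan2(y, x) = 79.2584° → 79.2584° (mod 360°)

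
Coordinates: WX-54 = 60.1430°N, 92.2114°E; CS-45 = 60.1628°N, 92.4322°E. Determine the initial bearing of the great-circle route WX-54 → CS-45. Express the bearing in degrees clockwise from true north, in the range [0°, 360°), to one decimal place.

Δλ = 0.2208°
y = sin Δλ · cos φ₂ = 0.001917
x = cos φ₁ sin φ₂ − sin φ₁ cos φ₂ cos Δλ = 0.000349
θ = atan2(y, x) = 79.6902° → 79.6902° (mod 360°)

79.7°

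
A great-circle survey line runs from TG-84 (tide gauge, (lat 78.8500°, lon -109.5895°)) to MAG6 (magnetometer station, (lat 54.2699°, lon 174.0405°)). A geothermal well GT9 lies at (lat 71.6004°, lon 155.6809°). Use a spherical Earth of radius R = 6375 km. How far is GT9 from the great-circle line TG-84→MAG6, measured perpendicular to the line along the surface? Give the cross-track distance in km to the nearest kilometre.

1262 km

δ₁₃ = central angle TG-84→GT9 = 0.387294 rad  (haversine)
θ₁₃ = bearing TG-84→GT9 = 303.604°,  θ₁₂ = bearing TG-84→MAG6 = 272.216°
dₓₜ = R·arcsin(sin δ₁₃ · sin(θ₁₃ − θ₁₂)) = 6375·arcsin(0.37768·sin(31.387°)) = 1262.224 km
|dₓₜ| = 1262.224 km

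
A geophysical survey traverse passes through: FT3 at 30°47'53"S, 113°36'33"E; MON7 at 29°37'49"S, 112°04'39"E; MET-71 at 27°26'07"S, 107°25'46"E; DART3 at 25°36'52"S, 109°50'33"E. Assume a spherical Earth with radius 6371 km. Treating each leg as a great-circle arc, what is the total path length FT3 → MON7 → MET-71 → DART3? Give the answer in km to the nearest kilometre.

FT3: φ = -30.79806°, λ = +113.60917°
MON7: φ = -29.63028°, λ = +112.07750°
MET-71: φ = -27.43528°, λ = +107.42944°
DART3: φ = -25.61444°, λ = +109.84250°
FT3→MON7: c = 0.030806 rad, d = 196.27 km
MON7→MET-71: c = 0.080904 rad, d = 515.44 km
MET-71→DART3: c = 0.049292 rad, d = 314.04 km
Total = 196.27 + 515.44 + 314.04 = 1025.74 km

1026 km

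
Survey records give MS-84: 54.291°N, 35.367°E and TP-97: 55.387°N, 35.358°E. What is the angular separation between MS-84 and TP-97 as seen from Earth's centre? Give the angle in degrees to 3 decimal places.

1.096°

Δφ = 1.0960°,  Δλ = -0.0090°
a = sin²(Δφ/2) + cos φ₁ cos φ₂ sin²(Δλ/2) = 0.000091
c = 2·arcsin(√a) = 0.019129 rad = 1.0960°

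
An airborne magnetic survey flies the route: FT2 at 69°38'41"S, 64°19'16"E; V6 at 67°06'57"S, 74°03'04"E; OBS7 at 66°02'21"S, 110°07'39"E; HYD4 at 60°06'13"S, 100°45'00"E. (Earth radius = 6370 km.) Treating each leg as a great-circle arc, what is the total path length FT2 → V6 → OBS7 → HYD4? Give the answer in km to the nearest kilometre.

2873 km

FT2: φ = -69.64472°, λ = +64.32111°
V6: φ = -67.11583°, λ = +74.05111°
OBS7: φ = -66.03917°, λ = +110.12750°
HYD4: φ = -60.10361°, λ = +100.75000°
FT2→V6: c = 0.076434 rad, d = 486.89 km
V6→OBS7: c = 0.247456 rad, d = 1576.29 km
OBS7→HYD4: c = 0.127099 rad, d = 809.62 km
Total = 486.89 + 1576.29 + 809.62 = 2872.80 km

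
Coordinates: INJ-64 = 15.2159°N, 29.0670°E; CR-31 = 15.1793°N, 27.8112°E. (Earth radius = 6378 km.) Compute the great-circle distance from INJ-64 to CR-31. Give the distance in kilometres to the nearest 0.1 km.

135.0 km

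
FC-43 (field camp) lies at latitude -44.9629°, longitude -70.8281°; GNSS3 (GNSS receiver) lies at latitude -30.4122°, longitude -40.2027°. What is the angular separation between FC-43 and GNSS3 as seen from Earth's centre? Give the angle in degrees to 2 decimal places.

28.02°

Δφ = 14.5507°,  Δλ = 30.6254°
a = sin²(Δφ/2) + cos φ₁ cos φ₂ sin²(Δλ/2) = 0.058594
c = 2·arcsin(√a) = 0.488982 rad = 28.0166°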